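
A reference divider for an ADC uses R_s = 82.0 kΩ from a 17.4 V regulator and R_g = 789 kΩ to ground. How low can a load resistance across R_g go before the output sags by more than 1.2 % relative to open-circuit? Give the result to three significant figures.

Output resistance R_th = R_s‖R_g = (82.0 × 789)/871.0 = 74.28 kΩ.
The fractional drop is R_th/(R_th + R_L); requiring this ≤ 0.0120 gives R_L ≥ R_th(1/0.0120 − 1) = 74.28 × 82.33 = 6.12 MΩ.

R_L(min) ≈ 6.12 MΩ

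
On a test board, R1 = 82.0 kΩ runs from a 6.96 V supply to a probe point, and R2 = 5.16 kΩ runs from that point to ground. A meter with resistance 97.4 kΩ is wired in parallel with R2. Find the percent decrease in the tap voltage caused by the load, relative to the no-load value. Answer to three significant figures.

The divider's output (Thévenin) resistance is R1‖R2 = 4.855 kΩ.
Fractional drop under load = R_th/(R_th + R_L) = 4.855 / (4.855 + 97.4) = 0.04747.
So the output falls by 4.75 %.

4.75 %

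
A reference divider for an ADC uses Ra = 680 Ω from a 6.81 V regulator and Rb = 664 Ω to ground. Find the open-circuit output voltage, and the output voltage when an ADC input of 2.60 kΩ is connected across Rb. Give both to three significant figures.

Open-circuit: V = 6.81 × 664/(680 + 664) = 3.36 V.
With the load, Rb becomes Rb‖R_L = 528.9 Ω, so V = 6.81 × 528.9/1209 = 2.98 V.

Unloaded: 3.36 V; loaded: 2.98 V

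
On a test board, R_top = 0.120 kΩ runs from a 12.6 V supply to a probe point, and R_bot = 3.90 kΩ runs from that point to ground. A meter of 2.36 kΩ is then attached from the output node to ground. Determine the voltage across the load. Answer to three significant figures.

V_out ≈ 11.6 V

The load sits in parallel with R_bot: R_bot‖R_L = (3900 × 2360) / (3900 + 2360) = 1470 Ω.
V_out = 12.6 × 1470 / (120 + 1470) = 12.6 × 1470/1590 = 11.6 V.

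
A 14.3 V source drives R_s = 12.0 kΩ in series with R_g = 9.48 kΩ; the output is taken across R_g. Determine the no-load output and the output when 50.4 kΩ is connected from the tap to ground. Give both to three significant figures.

Open-circuit: V = 14.3 × 9.48/(12.0 + 9.48) = 6.31 V.
With the load, R_g becomes R_g‖R_L = 7.979 kΩ, so V = 14.3 × 7.979/19.98 = 5.71 V.

Unloaded: 6.31 V; loaded: 5.71 V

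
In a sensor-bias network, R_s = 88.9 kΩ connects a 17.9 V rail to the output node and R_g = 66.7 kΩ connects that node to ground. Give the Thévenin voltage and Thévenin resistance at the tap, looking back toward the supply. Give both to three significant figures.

V_th is the open-circuit tap voltage: 17.9 × 66.7/(88.9 + 66.7) = 7.67 V.
With the supply zeroed, R_s and R_g appear in parallel from the tap: R_th = R_s‖R_g = (88.9 × 66.7)/155.6 = 38.1 kΩ.

V_th = 7.67 V, R_th = 38.1 kΩ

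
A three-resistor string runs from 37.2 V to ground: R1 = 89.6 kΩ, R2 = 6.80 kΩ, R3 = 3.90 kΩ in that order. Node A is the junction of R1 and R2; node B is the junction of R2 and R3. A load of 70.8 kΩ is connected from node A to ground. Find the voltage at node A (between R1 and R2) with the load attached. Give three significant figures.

Below node A the series string R2+R3 = 10.70 kΩ sits in parallel with the 70.8 kΩ load: 9.295 kΩ.
V_A = 37.2 × 9.295/(89.6 + 9.295) = 3.50 V.

V ≈ 3.50 V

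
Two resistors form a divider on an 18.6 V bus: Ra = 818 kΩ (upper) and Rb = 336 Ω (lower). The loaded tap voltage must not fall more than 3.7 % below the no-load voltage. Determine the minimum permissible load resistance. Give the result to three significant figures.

Output resistance R_th = Ra‖Rb = (818000 × 336)/818300 = 335.9 Ω.
The fractional drop is R_th/(R_th + R_L); requiring this ≤ 0.0370 gives R_L ≥ R_th(1/0.0370 − 1) = 335.9 × 26.03 = 8.74 kΩ.

R_L(min) ≈ 8.74 kΩ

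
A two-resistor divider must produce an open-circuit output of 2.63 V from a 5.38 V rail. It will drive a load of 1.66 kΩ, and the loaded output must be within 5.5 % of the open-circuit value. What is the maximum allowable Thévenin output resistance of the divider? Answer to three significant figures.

Loading drop = R_th/(R_th + R_L) ≤ 0.0550, so R_th ≤ R_L · ε/(1−ε) = 1.66 kΩ × 0.0550/0.9450 = 96.6 Ω.

R_th ≤ 96.6 Ω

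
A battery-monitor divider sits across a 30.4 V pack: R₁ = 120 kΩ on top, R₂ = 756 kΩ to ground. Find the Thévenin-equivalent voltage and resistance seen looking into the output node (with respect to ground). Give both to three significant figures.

V_th = 26.2 V, R_th = 104 kΩ

V_th is the open-circuit tap voltage: 30.4 × 756/(120 + 756) = 26.2 V.
With the supply zeroed, R₁ and R₂ appear in parallel from the tap: R_th = R₁‖R₂ = (120 × 756)/876.0 = 104 kΩ.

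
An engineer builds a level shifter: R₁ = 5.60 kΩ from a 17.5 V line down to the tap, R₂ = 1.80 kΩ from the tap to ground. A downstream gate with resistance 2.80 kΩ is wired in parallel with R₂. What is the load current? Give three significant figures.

R₂‖R_L = 1.096 kΩ; V_out = 17.5 × 1.096/6.696 = 2.864 V.
I_L = V_out / R_L = 2.864 / 2.80 kΩ = 1.02 mA.

I_L ≈ 1.02 mA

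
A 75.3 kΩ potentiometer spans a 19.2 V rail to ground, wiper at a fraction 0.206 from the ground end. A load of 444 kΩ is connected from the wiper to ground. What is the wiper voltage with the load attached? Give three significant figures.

The wiper splits the pot into (1−α)R = 59.79 kΩ above and αR = 15.51 kΩ below.
Lower section ‖ load = 14.99 kΩ.
V_wiper = 19.2 × 14.99/(59.79 + 14.99) = 3.85 V.

V ≈ 3.85 V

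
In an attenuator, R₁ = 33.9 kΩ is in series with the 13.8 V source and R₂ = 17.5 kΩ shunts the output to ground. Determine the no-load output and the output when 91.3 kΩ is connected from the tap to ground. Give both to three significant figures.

Unloaded: 4.70 V; loaded: 4.17 V

Open-circuit: V = 13.8 × 17.5/(33.9 + 17.5) = 4.70 V.
With the load, R₂ becomes R₂‖R_L = 14.69 kΩ, so V = 13.8 × 14.69/48.59 = 4.17 V.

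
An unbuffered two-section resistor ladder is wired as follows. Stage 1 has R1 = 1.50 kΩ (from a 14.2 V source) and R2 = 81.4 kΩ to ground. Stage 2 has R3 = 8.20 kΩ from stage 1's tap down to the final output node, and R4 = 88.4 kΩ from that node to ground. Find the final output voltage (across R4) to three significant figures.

V_out ≈ 12.6 V

Stage 2 presents R3+R4 = 96.60 kΩ as a load on stage 1's tap.
Stage 1's lower leg becomes R2‖(R3+R4) = 44.18 kΩ, so V_mid = 14.2 × 44.18/45.68 = 13.73 V.
Stage 2 is itself unloaded: V_out = V_mid × R4/(R3+R4) = 13.73 × 88.4/96.60 = 12.6 V.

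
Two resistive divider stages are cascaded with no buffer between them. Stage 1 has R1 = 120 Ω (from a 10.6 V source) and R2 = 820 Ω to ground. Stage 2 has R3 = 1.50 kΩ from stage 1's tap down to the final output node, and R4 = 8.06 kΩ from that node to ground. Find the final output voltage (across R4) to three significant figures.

V_out ≈ 7.71 V

Stage 2 presents R3+R4 = 9560 Ω as a load on stage 1's tap.
Stage 1's lower leg becomes R2‖(R3+R4) = 755.2 Ω, so V_mid = 10.6 × 755.2/875.2 = 9.147 V.
Stage 2 is itself unloaded: V_out = V_mid × R4/(R3+R4) = 9.147 × 8060/9560 = 7.71 V.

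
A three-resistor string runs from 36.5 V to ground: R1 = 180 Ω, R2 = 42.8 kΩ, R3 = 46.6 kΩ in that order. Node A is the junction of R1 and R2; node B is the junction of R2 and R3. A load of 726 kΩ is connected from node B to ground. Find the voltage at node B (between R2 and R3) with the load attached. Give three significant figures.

At node B, R3 is in parallel with the load: R3‖R_L = 43790 Ω.
Below node A the resistance is R2 + (R3‖R_L) = 86590 Ω, so V_A = 36.5 × 86590/86770 = 36.42 V.
Then V_B = V_A × (R3‖R_L)/(R2 + R3‖R_L) = 36.42 × 43790/86590 = 18.4 V.

V ≈ 18.4 V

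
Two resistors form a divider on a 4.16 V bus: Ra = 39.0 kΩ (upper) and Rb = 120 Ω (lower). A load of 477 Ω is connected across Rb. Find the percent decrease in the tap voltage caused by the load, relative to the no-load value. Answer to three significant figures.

Unloaded V = 4.16 × 120/39120 = 0.01276 V.
Loaded: Rb‖R_L = 95.88 Ω, giving V = 4.16 × 95.88/39100 = 0.01020 V.
Drop = (0.01276 − 0.01020) / 0.01276 = 20.1 %.

20.1 %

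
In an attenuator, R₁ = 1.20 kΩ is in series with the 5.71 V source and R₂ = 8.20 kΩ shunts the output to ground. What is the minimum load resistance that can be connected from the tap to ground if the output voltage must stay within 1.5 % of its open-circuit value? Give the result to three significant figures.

R_L(min) ≈ 68.7 kΩ

Output resistance R_th = R₁‖R₂ = (1.20 × 8.20)/9.400 = 1.047 kΩ.
The fractional drop is R_th/(R_th + R_L); requiring this ≤ 0.0150 gives R_L ≥ R_th(1/0.0150 − 1) = 1.047 × 65.67 = 68.7 kΩ.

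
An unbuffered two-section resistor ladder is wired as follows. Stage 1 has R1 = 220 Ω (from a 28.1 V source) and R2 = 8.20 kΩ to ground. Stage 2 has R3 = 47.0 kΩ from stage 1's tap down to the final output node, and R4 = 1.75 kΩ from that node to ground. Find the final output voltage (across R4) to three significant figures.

V_out ≈ 0.978 V

Stage 2 presents R3+R4 = 48750 Ω as a load on stage 1's tap.
Stage 1's lower leg becomes R2‖(R3+R4) = 7019 Ω, so V_mid = 28.1 × 7019/7239 = 27.25 V.
Stage 2 is itself unloaded: V_out = V_mid × R4/(R3+R4) = 27.25 × 1750/48750 = 0.978 V.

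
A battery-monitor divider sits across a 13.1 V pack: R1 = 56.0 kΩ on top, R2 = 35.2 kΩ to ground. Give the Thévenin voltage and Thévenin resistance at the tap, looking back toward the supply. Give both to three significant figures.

V_th = 5.06 V, R_th = 21.6 kΩ

V_th is the open-circuit tap voltage: 13.1 × 35.2/(56.0 + 35.2) = 5.06 V.
With the supply zeroed, R1 and R2 appear in parallel from the tap: R_th = R1‖R2 = (56.0 × 35.2)/91.20 = 21.6 kΩ.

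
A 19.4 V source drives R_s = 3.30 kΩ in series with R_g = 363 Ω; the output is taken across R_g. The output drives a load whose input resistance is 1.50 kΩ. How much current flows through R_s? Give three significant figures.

I ≈ 5.40 mA

R_g‖R_L = 292.3 Ω, so the source sees R_s + R_g‖R_L = 3592 Ω.
I = 19.4 V / 3592 Ω = 5.40 mA.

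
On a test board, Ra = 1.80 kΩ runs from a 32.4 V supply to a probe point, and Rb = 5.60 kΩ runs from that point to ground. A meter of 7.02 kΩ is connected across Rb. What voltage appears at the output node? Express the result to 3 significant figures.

The load sits in parallel with Rb: Rb‖R_L = (5.60 × 7.02) / (5.60 + 7.02) = 3.115 kΩ.
V_out = 32.4 × 3.115 / (1.80 + 3.115) = 32.4 × 3.115/4.915 = 20.5 V.

V_out ≈ 20.5 V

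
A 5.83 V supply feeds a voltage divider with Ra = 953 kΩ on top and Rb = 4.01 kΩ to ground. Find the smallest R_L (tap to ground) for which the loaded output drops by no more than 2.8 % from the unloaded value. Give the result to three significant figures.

R_L(min) ≈ 139 kΩ

Output resistance R_th = Ra‖Rb = (953 × 4.01)/957.0 = 3.993 kΩ.
The fractional drop is R_th/(R_th + R_L); requiring this ≤ 0.0280 gives R_L ≥ R_th(1/0.0280 − 1) = 3.993 × 34.71 = 139 kΩ.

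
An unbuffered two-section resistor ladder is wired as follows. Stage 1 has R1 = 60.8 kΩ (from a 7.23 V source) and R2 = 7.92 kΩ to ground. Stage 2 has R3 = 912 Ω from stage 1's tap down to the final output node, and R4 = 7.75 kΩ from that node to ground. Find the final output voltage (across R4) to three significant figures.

V_out ≈ 0.412 V

Stage 2 presents R3+R4 = 8662 Ω as a load on stage 1's tap.
Stage 1's lower leg becomes R2‖(R3+R4) = 4137 Ω, so V_mid = 7.23 × 4137/64940 = 0.4606 V.
Stage 2 is itself unloaded: V_out = V_mid × R4/(R3+R4) = 0.4606 × 7750/8662 = 0.412 V.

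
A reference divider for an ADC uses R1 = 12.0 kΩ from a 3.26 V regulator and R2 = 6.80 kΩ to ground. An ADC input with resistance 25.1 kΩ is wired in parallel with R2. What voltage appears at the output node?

V_out ≈ 1.01 V

The load sits in parallel with R2: R2‖R_L = (6.80 × 25.1) / (6.80 + 25.1) = 5.350 kΩ.
V_out = 3.26 × 5.350 / (12.0 + 5.350) = 3.26 × 5.350/17.35 = 1.01 V.
(Unloaded it would have been 1.18 V.)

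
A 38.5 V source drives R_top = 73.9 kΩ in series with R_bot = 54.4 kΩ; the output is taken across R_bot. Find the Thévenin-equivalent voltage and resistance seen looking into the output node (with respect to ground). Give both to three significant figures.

V_th = 16.3 V, R_th = 31.3 kΩ

V_th is the open-circuit tap voltage: 38.5 × 54.4/(73.9 + 54.4) = 16.3 V.
With the supply zeroed, R_top and R_bot appear in parallel from the tap: R_th = R_top‖R_bot = (73.9 × 54.4)/128.3 = 31.3 kΩ.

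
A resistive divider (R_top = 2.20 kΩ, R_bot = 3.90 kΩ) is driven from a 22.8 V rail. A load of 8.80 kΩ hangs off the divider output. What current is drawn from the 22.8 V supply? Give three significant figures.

R_bot‖R_L = 2.702 kΩ, so the source sees R_top + R_bot‖R_L = 4.902 kΩ.
I = 22.8 V / 4.902 kΩ = 4.65 mA.

I ≈ 4.65 mA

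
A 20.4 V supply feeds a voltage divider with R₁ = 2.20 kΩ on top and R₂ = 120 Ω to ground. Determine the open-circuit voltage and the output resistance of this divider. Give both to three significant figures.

V_th = 1.06 V, R_th = 114 Ω

V_th is the open-circuit tap voltage: 20.4 × 120/(2200 + 120) = 1.06 V.
With the supply zeroed, R₁ and R₂ appear in parallel from the tap: R_th = R₁‖R₂ = (2200 × 120)/2320 = 114 Ω.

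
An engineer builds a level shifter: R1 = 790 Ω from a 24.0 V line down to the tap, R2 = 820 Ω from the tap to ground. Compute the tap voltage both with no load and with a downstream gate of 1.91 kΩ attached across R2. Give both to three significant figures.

Open-circuit: V = 24.0 × 820/(790 + 820) = 12.2 V.
With the load, R2 becomes R2‖R_L = 573.7 Ω, so V = 24.0 × 573.7/1364 = 10.1 V.

Unloaded: 12.2 V; loaded: 10.1 V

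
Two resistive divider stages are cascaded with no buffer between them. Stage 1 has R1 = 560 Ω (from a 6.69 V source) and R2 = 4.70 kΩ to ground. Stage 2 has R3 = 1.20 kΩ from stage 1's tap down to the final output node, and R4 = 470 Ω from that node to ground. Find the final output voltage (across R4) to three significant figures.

Stage 2 presents R3+R4 = 1670 Ω as a load on stage 1's tap.
Stage 1's lower leg becomes R2‖(R3+R4) = 1232 Ω, so V_mid = 6.69 × 1232/1792 = 4.600 V.
Stage 2 is itself unloaded: V_out = V_mid × R4/(R3+R4) = 4.600 × 470/1670 = 1.29 V.

V_out ≈ 1.29 V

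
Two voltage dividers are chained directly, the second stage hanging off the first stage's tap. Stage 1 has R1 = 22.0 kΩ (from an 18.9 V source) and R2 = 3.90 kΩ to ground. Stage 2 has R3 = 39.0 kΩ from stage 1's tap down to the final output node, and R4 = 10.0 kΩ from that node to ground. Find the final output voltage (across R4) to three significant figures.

V_out ≈ 0.544 V

Stage 2 presents R3+R4 = 49.00 kΩ as a load on stage 1's tap.
Stage 1's lower leg becomes R2‖(R3+R4) = 3.612 kΩ, so V_mid = 18.9 × 3.612/25.61 = 2.666 V.
Stage 2 is itself unloaded: V_out = V_mid × R4/(R3+R4) = 2.666 × 10.0/49.00 = 0.544 V.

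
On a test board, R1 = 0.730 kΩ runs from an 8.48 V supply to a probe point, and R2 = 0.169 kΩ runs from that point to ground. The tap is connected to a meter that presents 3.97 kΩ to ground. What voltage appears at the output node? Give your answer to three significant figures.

V_out ≈ 1.54 V

The load sits in parallel with R2: R2‖R_L = (169 × 3970) / (169 + 3970) = 162.1 Ω.
V_out = 8.48 × 162.1 / (730 + 162.1) = 8.48 × 162.1/892.1 = 1.54 V.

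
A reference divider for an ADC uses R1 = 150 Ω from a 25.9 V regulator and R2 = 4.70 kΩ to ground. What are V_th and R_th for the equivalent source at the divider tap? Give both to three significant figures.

V_th is the open-circuit tap voltage: 25.9 × 4700/(150 + 4700) = 25.1 V.
With the supply zeroed, R1 and R2 appear in parallel from the tap: R_th = R1‖R2 = (150 × 4700)/4850 = 145 Ω.

V_th = 25.1 V, R_th = 145 Ω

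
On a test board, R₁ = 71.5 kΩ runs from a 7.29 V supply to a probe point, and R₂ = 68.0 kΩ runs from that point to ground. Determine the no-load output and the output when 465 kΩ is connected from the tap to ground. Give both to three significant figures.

Unloaded: 3.55 V; loaded: 3.31 V

Open-circuit: V = 7.29 × 68.0/(71.5 + 68.0) = 3.55 V.
With the load, R₂ becomes R₂‖R_L = 59.32 kΩ, so V = 7.29 × 59.32/130.8 = 3.31 V.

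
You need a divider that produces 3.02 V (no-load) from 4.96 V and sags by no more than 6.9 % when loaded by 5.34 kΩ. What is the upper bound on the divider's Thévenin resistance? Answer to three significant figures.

R_th ≤ 396 Ω

Loading drop = R_th/(R_th + R_L) ≤ 0.0690, so R_th ≤ R_L · ε/(1−ε) = 5.34 kΩ × 0.0690/0.9310 = 396 Ω.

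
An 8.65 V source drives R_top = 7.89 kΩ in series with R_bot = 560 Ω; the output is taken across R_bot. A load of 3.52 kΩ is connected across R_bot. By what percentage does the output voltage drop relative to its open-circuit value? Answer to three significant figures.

Unloaded V = 8.65 × 560/8450 = 0.57325 V.
Loaded: R_bot‖R_L = 483.1 Ω, giving V = 8.65 × 483.1/8373 = 0.49911 V.
Drop = (0.57325 − 0.49911) / 0.57325 = 12.9 %.

12.9 %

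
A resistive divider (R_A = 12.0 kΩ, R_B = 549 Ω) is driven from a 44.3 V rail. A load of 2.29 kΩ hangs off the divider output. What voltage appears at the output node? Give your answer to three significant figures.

V_out ≈ 1.58 V

The load sits in parallel with R_B: R_B‖R_L = (549 × 2290) / (549 + 2290) = 442.8 Ω.
V_out = 44.3 × 442.8 / (12000 + 442.8) = 44.3 × 442.8/12440 = 1.58 V.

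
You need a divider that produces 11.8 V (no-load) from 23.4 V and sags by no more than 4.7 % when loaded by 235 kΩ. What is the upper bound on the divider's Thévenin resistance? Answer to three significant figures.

R_th ≤ 11.6 kΩ

Loading drop = R_th/(R_th + R_L) ≤ 0.0470, so R_th ≤ R_L · ε/(1−ε) = 235 kΩ × 0.0470/0.9530 = 11.6 kΩ.
(Any R1, R2 with R2/(R1+R2) = 0.504 and R1‖R2 ≤ 11.6 kΩ will meet the spec.)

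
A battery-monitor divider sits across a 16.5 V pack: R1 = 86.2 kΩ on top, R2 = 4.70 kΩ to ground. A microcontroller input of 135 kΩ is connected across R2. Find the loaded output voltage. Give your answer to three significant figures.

The load sits in parallel with R2: R2‖R_L = (4.70 × 135) / (4.70 + 135) = 4.542 kΩ.
V_out = 16.5 × 4.542 / (86.2 + 4.542) = 16.5 × 4.542/90.74 = 0.826 V.

V_out ≈ 0.826 V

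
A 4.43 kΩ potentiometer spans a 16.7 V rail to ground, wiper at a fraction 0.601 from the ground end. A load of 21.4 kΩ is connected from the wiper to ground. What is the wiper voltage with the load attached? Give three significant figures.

The wiper splits the pot into (1−α)R = 1.768 kΩ above and αR = 2.662 kΩ below.
Lower section ‖ load = 2.368 kΩ.
V_wiper = 16.7 × 2.368/(1.768 + 2.368) = 9.56 V.

V ≈ 9.56 V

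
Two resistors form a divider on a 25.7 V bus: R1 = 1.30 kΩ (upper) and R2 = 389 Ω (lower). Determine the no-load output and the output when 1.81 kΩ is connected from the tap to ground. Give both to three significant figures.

Open-circuit: V = 25.7 × 389/(1300 + 389) = 5.92 V.
With the load, R2 becomes R2‖R_L = 320.2 Ω, so V = 25.7 × 320.2/1620 = 5.08 V.

Unloaded: 5.92 V; loaded: 5.08 V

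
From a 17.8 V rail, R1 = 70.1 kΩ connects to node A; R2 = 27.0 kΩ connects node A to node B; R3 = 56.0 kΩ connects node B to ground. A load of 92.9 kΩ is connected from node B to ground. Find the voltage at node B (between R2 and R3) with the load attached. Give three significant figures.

V ≈ 4.71 V

At node B, R3 is in parallel with the load: R3‖R_L = 34.94 kΩ.
Below node A the resistance is R2 + (R3‖R_L) = 61.94 kΩ, so V_A = 17.8 × 61.94/132.0 = 8.350 V.
Then V_B = V_A × (R3‖R_L)/(R2 + R3‖R_L) = 8.350 × 34.94/61.94 = 4.71 V.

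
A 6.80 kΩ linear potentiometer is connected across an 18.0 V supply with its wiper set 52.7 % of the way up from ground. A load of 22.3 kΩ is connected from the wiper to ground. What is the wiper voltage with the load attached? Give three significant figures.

V ≈ 8.82 V

The wiper splits the pot into (1−α)R = 3.216 kΩ above and αR = 3.584 kΩ below.
Lower section ‖ load = 3.087 kΩ.
V_wiper = 18.0 × 3.087/(3.216 + 3.087) = 8.82 V.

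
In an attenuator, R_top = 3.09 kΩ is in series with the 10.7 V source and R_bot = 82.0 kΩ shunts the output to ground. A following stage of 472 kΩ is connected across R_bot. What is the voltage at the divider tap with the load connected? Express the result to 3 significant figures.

The load sits in parallel with R_bot: R_bot‖R_L = (82.0 × 472) / (82.0 + 472) = 69.86 kΩ.
V_out = 10.7 × 69.86 / (3.09 + 69.86) = 10.7 × 69.86/72.95 = 10.2 V.

V_out ≈ 10.2 V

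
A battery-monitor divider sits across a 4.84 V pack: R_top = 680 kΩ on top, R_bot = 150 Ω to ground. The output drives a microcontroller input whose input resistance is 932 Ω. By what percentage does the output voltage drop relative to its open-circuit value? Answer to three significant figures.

Unloaded V = 4.84 × 150/680200 = 0.0010674 V.
Loaded: R_bot‖R_L = 129.2 Ω, giving V = 4.84 × 129.2/680100 = 0.00091946 V.
Drop = (0.0010674 − 0.00091946) / 0.0010674 = 13.9 %.

13.9 %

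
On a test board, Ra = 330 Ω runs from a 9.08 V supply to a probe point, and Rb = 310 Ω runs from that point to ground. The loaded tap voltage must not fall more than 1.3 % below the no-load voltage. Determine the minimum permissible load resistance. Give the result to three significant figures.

R_L(min) ≈ 12.1 kΩ

Output resistance R_th = Ra‖Rb = (330 × 310)/640.0 = 159.8 Ω.
The fractional drop is R_th/(R_th + R_L); requiring this ≤ 0.0130 gives R_L ≥ R_th(1/0.0130 − 1) = 159.8 × 75.92 = 12.1 kΩ.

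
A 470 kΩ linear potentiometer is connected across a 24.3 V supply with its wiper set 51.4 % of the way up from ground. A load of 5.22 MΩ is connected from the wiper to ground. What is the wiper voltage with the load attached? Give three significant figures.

The wiper splits the pot into (1−α)R = 228.4 kΩ above and αR = 241.6 kΩ below.
Lower section ‖ load = 230.9 kΩ.
V_wiper = 24.3 × 230.9/(228.4 + 230.9) = 12.2 V.

V ≈ 12.2 V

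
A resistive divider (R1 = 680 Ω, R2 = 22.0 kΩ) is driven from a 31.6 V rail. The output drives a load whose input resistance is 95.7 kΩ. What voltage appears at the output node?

The load sits in parallel with R2: R2‖R_L = (22000 × 95700) / (22000 + 95700) = 17890 Ω.
V_out = 31.6 × 17890 / (680 + 17890) = 31.6 × 17890/18570 = 30.4 V.

V_out ≈ 30.4 V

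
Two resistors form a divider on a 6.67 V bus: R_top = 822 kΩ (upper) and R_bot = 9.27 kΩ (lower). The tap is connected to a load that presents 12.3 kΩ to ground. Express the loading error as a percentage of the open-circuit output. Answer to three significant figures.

Unloaded V = 6.67 × 9.27/831.3 = 0.07438 V.
Loaded: R_bot‖R_L = 5.286 kΩ, giving V = 6.67 × 5.286/827.3 = 0.04262 V.
Drop = (0.07438 − 0.04262) / 0.07438 = 42.7 %.

42.7 %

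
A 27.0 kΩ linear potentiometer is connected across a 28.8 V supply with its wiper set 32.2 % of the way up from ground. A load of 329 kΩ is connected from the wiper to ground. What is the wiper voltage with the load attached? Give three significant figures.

V ≈ 9.11 V

The wiper splits the pot into (1−α)R = 18.31 kΩ above and αR = 8.694 kΩ below.
Lower section ‖ load = 8.470 kΩ.
V_wiper = 28.8 × 8.470/(18.31 + 8.470) = 9.11 V.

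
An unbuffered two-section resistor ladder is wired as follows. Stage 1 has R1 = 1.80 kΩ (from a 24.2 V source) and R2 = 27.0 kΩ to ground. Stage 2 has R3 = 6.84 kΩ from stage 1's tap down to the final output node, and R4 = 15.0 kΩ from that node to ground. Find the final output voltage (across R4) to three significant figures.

V_out ≈ 14.5 V

Stage 2 presents R3+R4 = 21.84 kΩ as a load on stage 1's tap.
Stage 1's lower leg becomes R2‖(R3+R4) = 12.07 kΩ, so V_mid = 24.2 × 12.07/13.87 = 21.06 V.
Stage 2 is itself unloaded: V_out = V_mid × R4/(R3+R4) = 21.06 × 15.0/21.84 = 14.5 V.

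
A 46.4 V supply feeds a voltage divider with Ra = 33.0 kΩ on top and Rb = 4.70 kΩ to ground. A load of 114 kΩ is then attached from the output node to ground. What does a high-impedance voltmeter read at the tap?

The load sits in parallel with Rb: Rb‖R_L = (4.70 × 114) / (4.70 + 114) = 4.514 kΩ.
V_out = 46.4 × 4.514 / (33.0 + 4.514) = 46.4 × 4.514/37.51 = 5.58 V.

V_out ≈ 5.58 V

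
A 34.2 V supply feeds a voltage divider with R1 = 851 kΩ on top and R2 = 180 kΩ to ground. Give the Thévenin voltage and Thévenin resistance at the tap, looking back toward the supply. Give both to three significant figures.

V_th = 5.97 V, R_th = 149 kΩ

V_th is the open-circuit tap voltage: 34.2 × 180/(851 + 180) = 5.97 V.
With the supply zeroed, R1 and R2 appear in parallel from the tap: R_th = R1‖R2 = (851 × 180)/1031 = 149 kΩ.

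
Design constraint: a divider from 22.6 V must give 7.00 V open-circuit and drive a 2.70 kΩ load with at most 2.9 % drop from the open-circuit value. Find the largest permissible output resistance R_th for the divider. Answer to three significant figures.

Loading drop = R_th/(R_th + R_L) ≤ 0.0290, so R_th ≤ R_L · ε/(1−ε) = 2.70 kΩ × 0.0290/0.9710 = 80.6 Ω.

R_th ≤ 80.6 Ω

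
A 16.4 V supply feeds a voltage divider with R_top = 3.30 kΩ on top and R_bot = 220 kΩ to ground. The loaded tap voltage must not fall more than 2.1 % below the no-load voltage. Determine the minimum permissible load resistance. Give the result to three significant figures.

Output resistance R_th = R_top‖R_bot = (3.30 × 220)/223.3 = 3.251 kΩ.
The fractional drop is R_th/(R_th + R_L); requiring this ≤ 0.0210 gives R_L ≥ R_th(1/0.0210 − 1) = 3.251 × 46.62 = 152 kΩ.

R_L(min) ≈ 152 kΩ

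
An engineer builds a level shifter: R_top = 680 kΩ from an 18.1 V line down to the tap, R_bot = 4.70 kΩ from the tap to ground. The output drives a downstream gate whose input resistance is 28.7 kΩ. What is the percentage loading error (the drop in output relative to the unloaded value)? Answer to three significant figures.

Unloaded V = 18.1 × 4.70/684.7 = 0.12424 V.
Loaded: R_bot‖R_L = 4.039 kΩ, giving V = 18.1 × 4.039/684.0 = 0.10686 V.
Drop = (0.12424 − 0.10686) / 0.12424 = 14.0 %.

14.0 %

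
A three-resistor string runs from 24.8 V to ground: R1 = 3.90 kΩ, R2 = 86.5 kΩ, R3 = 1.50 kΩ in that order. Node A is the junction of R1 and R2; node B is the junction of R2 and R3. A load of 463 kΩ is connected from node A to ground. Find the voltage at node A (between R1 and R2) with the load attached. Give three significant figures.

V ≈ 23.6 V

Below node A the series string R2+R3 = 88.00 kΩ sits in parallel with the 463 kΩ load: 73.95 kΩ.
V_A = 24.8 × 73.95/(3.90 + 73.95) = 23.6 V.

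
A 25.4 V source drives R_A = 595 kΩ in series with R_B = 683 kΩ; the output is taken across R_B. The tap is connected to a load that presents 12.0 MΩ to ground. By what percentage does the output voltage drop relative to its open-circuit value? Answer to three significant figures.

2.58 %

The divider's output (Thévenin) resistance is R_A‖R_B = 318.0 kΩ.
Fractional drop under load = R_th/(R_th + R_L) = 318.0 / (318.0 + 12000) = 0.02581.
So the output falls by 2.58 %.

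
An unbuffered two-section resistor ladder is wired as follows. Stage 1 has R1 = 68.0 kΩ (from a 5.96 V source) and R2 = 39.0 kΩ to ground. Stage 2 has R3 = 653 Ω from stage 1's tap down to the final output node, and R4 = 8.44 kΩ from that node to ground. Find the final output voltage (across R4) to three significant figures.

V_out ≈ 0.541 V

Stage 2 presents R3+R4 = 9093 Ω as a load on stage 1's tap.
Stage 1's lower leg becomes R2‖(R3+R4) = 7374 Ω, so V_mid = 5.96 × 7374/75370 = 0.5831 V.
Stage 2 is itself unloaded: V_out = V_mid × R4/(R3+R4) = 0.5831 × 8440/9093 = 0.541 V.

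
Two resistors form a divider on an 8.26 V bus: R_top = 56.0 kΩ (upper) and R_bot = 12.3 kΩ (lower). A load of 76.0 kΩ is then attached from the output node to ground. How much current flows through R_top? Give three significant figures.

R_bot‖R_L = 10.59 kΩ, so the source sees R_top + R_bot‖R_L = 66.59 kΩ.
I = 8.26 V / 66.59 kΩ = 0.124 mA.

I ≈ 0.124 mA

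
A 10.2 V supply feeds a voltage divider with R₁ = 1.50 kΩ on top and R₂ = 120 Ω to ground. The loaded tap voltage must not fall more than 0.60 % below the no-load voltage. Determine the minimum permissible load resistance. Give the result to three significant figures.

Output resistance R_th = R₁‖R₂ = (1500 × 120)/1620 = 111.1 Ω.
The fractional drop is R_th/(R_th + R_L); requiring this ≤ 0.00600 gives R_L ≥ R_th(1/0.00600 − 1) = 111.1 × 165.7 = 18.4 kΩ.

R_L(min) ≈ 18.4 kΩ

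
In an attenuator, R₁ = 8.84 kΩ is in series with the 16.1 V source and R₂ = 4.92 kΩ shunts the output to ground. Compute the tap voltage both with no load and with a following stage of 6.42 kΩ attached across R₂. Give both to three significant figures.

Open-circuit: V = 16.1 × 4.92/(8.84 + 4.92) = 5.76 V.
With the load, R₂ becomes R₂‖R_L = 2.785 kΩ, so V = 16.1 × 2.785/11.63 = 3.86 V.

Unloaded: 5.76 V; loaded: 3.86 V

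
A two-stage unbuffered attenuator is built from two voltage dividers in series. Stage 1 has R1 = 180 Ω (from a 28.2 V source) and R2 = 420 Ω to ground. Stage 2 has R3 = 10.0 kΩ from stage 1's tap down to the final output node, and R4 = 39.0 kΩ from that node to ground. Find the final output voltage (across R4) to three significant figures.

V_out ≈ 15.7 V

Stage 2 presents R3+R4 = 49000 Ω as a load on stage 1's tap.
Stage 1's lower leg becomes R2‖(R3+R4) = 416.4 Ω, so V_mid = 28.2 × 416.4/596.4 = 19.69 V.
Stage 2 is itself unloaded: V_out = V_mid × R4/(R3+R4) = 19.69 × 39000/49000 = 15.7 V.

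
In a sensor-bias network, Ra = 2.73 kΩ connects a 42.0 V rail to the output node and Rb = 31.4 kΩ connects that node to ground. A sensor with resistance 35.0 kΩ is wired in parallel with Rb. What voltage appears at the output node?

V_out ≈ 36.1 V

The load sits in parallel with Rb: Rb‖R_L = (31.4 × 35.0) / (31.4 + 35.0) = 16.55 kΩ.
V_out = 42.0 × 16.55 / (2.73 + 16.55) = 42.0 × 16.55/19.28 = 36.1 V.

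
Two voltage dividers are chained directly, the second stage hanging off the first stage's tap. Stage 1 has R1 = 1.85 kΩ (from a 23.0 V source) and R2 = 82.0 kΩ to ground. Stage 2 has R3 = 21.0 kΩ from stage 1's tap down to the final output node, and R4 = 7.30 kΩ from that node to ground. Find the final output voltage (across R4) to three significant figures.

Stage 2 presents R3+R4 = 28.30 kΩ as a load on stage 1's tap.
Stage 1's lower leg becomes R2‖(R3+R4) = 21.04 kΩ, so V_mid = 23.0 × 21.04/22.89 = 21.14 V.
Stage 2 is itself unloaded: V_out = V_mid × R4/(R3+R4) = 21.14 × 7.30/28.30 = 5.45 V.

V_out ≈ 5.45 V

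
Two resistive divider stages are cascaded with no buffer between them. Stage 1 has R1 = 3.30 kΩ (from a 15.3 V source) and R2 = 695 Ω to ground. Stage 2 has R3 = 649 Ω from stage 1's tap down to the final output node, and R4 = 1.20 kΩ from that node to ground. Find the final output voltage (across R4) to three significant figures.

V_out ≈ 1.32 V

Stage 2 presents R3+R4 = 1849 Ω as a load on stage 1's tap.
Stage 1's lower leg becomes R2‖(R3+R4) = 505.1 Ω, so V_mid = 15.3 × 505.1/3805 = 2.031 V.
Stage 2 is itself unloaded: V_out = V_mid × R4/(R3+R4) = 2.031 × 1200/1849 = 1.32 V.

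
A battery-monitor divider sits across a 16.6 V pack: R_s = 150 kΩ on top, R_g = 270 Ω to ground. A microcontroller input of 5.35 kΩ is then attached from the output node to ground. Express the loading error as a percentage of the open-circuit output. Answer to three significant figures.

4.80 %

The divider's output (Thévenin) resistance is R_s‖R_g = 269.5 Ω.
Fractional drop under load = R_th/(R_th + R_L) = 269.5 / (269.5 + 5350) = 0.04796.
So the output falls by 4.80 %.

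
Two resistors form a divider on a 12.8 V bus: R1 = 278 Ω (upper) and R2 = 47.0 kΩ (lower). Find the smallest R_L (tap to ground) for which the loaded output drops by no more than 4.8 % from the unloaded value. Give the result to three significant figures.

Output resistance R_th = R1‖R2 = (278 × 47000)/47280 = 276.4 Ω.
The fractional drop is R_th/(R_th + R_L); requiring this ≤ 0.0480 gives R_L ≥ R_th(1/0.0480 − 1) = 276.4 × 19.83 = 5.48 kΩ.

R_L(min) ≈ 5.48 kΩ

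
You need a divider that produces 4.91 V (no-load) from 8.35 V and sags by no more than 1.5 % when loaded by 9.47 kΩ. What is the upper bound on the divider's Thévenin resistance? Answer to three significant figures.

R_th ≤ 144 Ω

Loading drop = R_th/(R_th + R_L) ≤ 0.0150, so R_th ≤ R_L · ε/(1−ε) = 9.47 kΩ × 0.0150/0.9850 = 144 Ω.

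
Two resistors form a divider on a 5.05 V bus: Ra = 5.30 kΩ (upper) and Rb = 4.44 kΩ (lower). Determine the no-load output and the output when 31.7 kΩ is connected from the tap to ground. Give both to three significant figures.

Open-circuit: V = 5.05 × 4.44/(5.30 + 4.44) = 2.30 V.
With the load, Rb becomes Rb‖R_L = 3.895 kΩ, so V = 5.05 × 3.895/9.195 = 2.14 V.

Unloaded: 2.30 V; loaded: 2.14 V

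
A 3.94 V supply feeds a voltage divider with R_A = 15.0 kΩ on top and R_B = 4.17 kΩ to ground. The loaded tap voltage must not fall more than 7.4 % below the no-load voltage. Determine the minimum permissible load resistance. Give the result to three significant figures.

R_L(min) ≈ 40.8 kΩ

Output resistance R_th = R_A‖R_B = (15.0 × 4.17)/19.17 = 3.263 kΩ.
The fractional drop is R_th/(R_th + R_L); requiring this ≤ 0.0740 gives R_L ≥ R_th(1/0.0740 − 1) = 3.263 × 12.51 = 40.8 kΩ.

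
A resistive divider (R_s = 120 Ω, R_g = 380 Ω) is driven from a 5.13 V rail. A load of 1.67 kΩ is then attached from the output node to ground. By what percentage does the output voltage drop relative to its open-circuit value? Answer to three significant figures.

5.18 %

The divider's output (Thévenin) resistance is R_s‖R_g = 91.20 Ω.
Fractional drop under load = R_th/(R_th + R_L) = 91.20 / (91.20 + 1670) = 0.05178.
So the output falls by 5.18 %.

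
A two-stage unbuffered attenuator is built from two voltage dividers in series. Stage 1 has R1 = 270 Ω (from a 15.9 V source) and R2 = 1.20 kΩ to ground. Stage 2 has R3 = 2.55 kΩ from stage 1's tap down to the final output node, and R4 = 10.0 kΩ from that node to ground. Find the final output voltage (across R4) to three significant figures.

V_out ≈ 10.2 V

Stage 2 presents R3+R4 = 12550 Ω as a load on stage 1's tap.
Stage 1's lower leg becomes R2‖(R3+R4) = 1095 Ω, so V_mid = 15.9 × 1095/1365 = 12.76 V.
Stage 2 is itself unloaded: V_out = V_mid × R4/(R3+R4) = 12.76 × 10000/12550 = 10.2 V.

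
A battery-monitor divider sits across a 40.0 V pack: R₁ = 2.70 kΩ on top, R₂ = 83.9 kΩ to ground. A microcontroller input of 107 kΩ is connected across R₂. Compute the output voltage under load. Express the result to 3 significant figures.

The load sits in parallel with R₂: R₂‖R_L = (83.9 × 107) / (83.9 + 107) = 47.03 kΩ.
V_out = 40.0 × 47.03 / (2.70 + 47.03) = 40.0 × 47.03/49.73 = 37.8 V.

V_out ≈ 37.8 V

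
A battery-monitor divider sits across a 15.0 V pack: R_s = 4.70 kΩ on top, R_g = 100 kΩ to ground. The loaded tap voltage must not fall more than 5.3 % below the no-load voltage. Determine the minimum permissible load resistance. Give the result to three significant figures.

R_L(min) ≈ 80.2 kΩ

Output resistance R_th = R_s‖R_g = (4.70 × 100)/104.7 = 4.489 kΩ.
The fractional drop is R_th/(R_th + R_L); requiring this ≤ 0.0530 gives R_L ≥ R_th(1/0.0530 − 1) = 4.489 × 17.87 = 80.2 kΩ.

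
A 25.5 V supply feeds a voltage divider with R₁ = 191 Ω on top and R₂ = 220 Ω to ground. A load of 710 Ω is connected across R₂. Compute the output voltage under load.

V_out ≈ 11.9 V

The load sits in parallel with R₂: R₂‖R_L = (220 × 710) / (220 + 710) = 168.0 Ω.
V_out = 25.5 × 168.0 / (191 + 168.0) = 25.5 × 168.0/359.0 = 11.9 V.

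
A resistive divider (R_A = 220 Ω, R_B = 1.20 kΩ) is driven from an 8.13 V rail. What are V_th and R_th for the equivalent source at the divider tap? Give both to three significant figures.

V_th is the open-circuit tap voltage: 8.13 × 1200/(220 + 1200) = 6.87 V.
With the supply zeroed, R_A and R_B appear in parallel from the tap: R_th = R_A‖R_B = (220 × 1200)/1420 = 186 Ω.

V_th = 6.87 V, R_th = 186 Ω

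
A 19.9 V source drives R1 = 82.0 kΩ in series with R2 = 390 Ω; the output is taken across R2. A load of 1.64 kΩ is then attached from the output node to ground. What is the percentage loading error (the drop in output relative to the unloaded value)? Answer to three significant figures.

19.1 %

The divider's output (Thévenin) resistance is R1‖R2 = 388.2 Ω.
Fractional drop under load = R_th/(R_th + R_L) = 388.2 / (388.2 + 1640) = 0.1914.
So the output falls by 19.1 %.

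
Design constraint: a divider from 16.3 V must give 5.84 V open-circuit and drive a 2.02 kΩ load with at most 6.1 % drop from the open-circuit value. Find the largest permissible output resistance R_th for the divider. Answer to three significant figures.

R_th ≤ 131 Ω

Loading drop = R_th/(R_th + R_L) ≤ 0.0610, so R_th ≤ R_L · ε/(1−ε) = 2.02 kΩ × 0.0610/0.9390 = 131 Ω.
(Any R1, R2 with R2/(R1+R2) = 0.358 and R1‖R2 ≤ 131 Ω will meet the spec.)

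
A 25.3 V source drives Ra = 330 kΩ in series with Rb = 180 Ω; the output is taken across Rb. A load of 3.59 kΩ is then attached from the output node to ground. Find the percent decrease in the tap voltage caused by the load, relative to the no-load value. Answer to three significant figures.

4.77 %

The divider's output (Thévenin) resistance is Ra‖Rb = 179.9 Ω.
Fractional drop under load = R_th/(R_th + R_L) = 179.9 / (179.9 + 3590) = 0.04772.
So the output falls by 4.77 %.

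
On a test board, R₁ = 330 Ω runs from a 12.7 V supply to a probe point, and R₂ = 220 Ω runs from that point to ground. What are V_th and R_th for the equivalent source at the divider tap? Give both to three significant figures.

V_th = 5.08 V, R_th = 132 Ω

V_th is the open-circuit tap voltage: 12.7 × 220/(330 + 220) = 5.08 V.
With the supply zeroed, R₁ and R₂ appear in parallel from the tap: R_th = R₁‖R₂ = (330 × 220)/550.0 = 132 Ω.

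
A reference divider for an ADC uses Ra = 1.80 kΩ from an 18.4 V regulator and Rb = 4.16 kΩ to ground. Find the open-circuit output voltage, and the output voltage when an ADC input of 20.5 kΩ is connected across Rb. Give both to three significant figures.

Open-circuit: V = 18.4 × 4.16/(1.80 + 4.16) = 12.8 V.
With the load, Rb becomes Rb‖R_L = 3.458 kΩ, so V = 18.4 × 3.458/5.258 = 12.1 V.

Unloaded: 12.8 V; loaded: 12.1 V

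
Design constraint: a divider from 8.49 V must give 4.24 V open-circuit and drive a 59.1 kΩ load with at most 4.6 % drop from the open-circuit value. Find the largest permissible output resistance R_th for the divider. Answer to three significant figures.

R_th ≤ 2.85 kΩ

Loading drop = R_th/(R_th + R_L) ≤ 0.0460, so R_th ≤ R_L · ε/(1−ε) = 59.1 kΩ × 0.0460/0.9540 = 2.85 kΩ.
(Any R1, R2 with R2/(R1+R2) = 0.499 and R1‖R2 ≤ 2.85 kΩ will meet the spec.)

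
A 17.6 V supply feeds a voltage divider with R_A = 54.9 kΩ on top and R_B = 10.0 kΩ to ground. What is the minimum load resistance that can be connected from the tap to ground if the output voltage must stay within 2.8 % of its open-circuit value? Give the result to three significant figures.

Output resistance R_th = R_A‖R_B = (54.9 × 10.0)/64.90 = 8.459 kΩ.
The fractional drop is R_th/(R_th + R_L); requiring this ≤ 0.0280 gives R_L ≥ R_th(1/0.0280 − 1) = 8.459 × 34.71 = 294 kΩ.

R_L(min) ≈ 294 kΩ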